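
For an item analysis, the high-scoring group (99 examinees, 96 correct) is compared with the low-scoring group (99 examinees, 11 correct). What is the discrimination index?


p_upper = 96/99 = 0.9697
p_lower = 11/99 = 0.1111
D = 0.9697 - 0.1111 = 0.8586

0.8586


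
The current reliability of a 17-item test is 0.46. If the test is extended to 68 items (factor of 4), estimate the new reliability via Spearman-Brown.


r_new = (n * rxx) / (1 + (n-1) * rxx)
r_new = (4 * 0.46) / (1 + 3 * 0.46)
r_new = 1.84 / 2.38
r_new = 0.7731

0.7731


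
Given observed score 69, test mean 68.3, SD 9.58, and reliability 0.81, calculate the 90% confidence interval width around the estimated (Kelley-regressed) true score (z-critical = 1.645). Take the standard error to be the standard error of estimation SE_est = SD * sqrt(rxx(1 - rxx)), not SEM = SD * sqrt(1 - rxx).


True score estimate = 0.81*69 + 0.19*68.3 = 68.867
SE_est = SD * sqrt(rxx * (1 - rxx)) = 9.58 * sqrt(0.81 * 0.19) = 9.58 * sqrt(0.1539) = 3.758243
CI = T_est +/- z * SE_est, so width = 2 * z * SE_est = 2 * 1.645 * 3.758243
Width = 12.3646

12.3646


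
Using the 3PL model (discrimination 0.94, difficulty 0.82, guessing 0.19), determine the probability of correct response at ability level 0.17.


logit = 0.94*(0.17 - 0.82) = -0.611
P* = 1/(1 + exp(--0.611)) = 0.3518
P = 0.19 + (1 - 0.19) * 0.3518
P = 0.475

0.475


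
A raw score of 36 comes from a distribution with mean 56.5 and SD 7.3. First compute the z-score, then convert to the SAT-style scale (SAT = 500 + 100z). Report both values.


z = (X - mean) / SD = (36 - 56.5) / 7.3
z = -20.5 / 7.3
z = -2.8082
SAT-scale = SAT = 500 + 100z
Carry z at full precision (z = -20.5 / 7.3) into the conversion:
SAT-scale = 500 + 100 * (-20.5 / 7.3) = 500 + -2050 / 7.3
SAT-scale = 500 + -280.8219
SAT-scale = 219.1781

219.1781


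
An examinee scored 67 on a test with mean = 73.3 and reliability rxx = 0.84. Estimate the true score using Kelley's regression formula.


T_est = rxx * X + (1 - rxx) * mean
T_est = 0.84 * 67 + 0.16 * 73.3
T_est = 56.28 + 11.728
T_est = 68.008

68.008


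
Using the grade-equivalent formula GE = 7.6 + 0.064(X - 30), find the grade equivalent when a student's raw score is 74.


raw - median = 74 - 30 = 44
slope * diff = 0.064 * 44 = 2.816
GE = 7.6 + 2.816
GE = 10.416

10.416


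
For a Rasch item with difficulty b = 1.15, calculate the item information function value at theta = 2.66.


P = 1/(1+exp(-(2.66-1.15))) = 0.8191
I = P*(1-P) = 0.8191 * 0.1809
I = 0.1482

0.1482


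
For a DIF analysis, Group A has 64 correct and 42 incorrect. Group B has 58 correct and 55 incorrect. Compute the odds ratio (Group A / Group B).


Odds_A = 64/42 = 1.5238
Odds_B = 58/55 = 1.0545
OR = Odds_A / Odds_B = 1.5238 / 1.0545
Exactly, OR = (64 * 55) / (42 * 58) = 3520 / 2436
OR = 1.445

1.445


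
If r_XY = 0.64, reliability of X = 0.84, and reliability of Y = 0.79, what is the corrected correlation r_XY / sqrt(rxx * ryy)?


r_corrected = rxy / sqrt(rxx * ryy)
= 0.64 / sqrt(0.84 * 0.79)
= 0.64 / sqrt(0.6636)
= 0.64 / 0.814616
r_corrected = 0.7856

0.7856


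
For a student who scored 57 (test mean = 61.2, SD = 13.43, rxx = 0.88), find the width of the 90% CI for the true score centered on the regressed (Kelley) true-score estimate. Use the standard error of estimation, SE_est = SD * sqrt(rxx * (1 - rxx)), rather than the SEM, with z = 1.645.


True score estimate = 0.88*57 + 0.12*61.2 = 57.504
SE_est = SD * sqrt(rxx * (1 - rxx)) = 13.43 * sqrt(0.88 * 0.12) = 13.43 * sqrt(0.1056) = 4.364233
CI = T_est +/- z * SE_est, so width = 2 * z * SE_est = 2 * 1.645 * 4.364233
Width = 14.3583

14.3583


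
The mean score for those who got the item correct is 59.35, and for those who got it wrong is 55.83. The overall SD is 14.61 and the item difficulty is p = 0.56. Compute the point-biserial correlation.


q = 1 - p = 0.44
rpb = ((M1 - M0) / SD) * sqrt(p * q)
rpb = ((59.35 - 55.83) / 14.61) * sqrt(0.56 * 0.44)
rpb = 0.1196

0.1196


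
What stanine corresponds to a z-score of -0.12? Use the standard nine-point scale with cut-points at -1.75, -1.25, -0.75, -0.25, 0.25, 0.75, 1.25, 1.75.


Stanine boundaries: [-1.75, -1.25, -0.75, -0.25, 0.25, 0.75, 1.25, 1.75]
z = -0.12
Check each boundary:
  z >= -1.75 -> could be stanine 2
  z >= -1.25 -> could be stanine 3
  z >= -0.75 -> could be stanine 4
  z >= -0.25 -> could be stanine 5
  z < 0.25
  z < 0.75
  z < 1.25
  z < 1.75
Highest qualifying boundary gives stanine = 5

5


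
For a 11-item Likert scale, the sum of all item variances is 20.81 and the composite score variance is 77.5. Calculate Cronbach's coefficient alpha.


alpha = (k/(k-1)) * (1 - sum(si^2)/s_total^2)
= (11/10) * (1 - 20.81/77.5)
alpha = 0.8046

0.8046


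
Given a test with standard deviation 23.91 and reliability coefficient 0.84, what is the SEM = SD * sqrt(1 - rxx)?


SEM = SD * sqrt(1 - rxx)
SEM = 23.91 * sqrt(1 - 0.84)
SEM = 23.91 * sqrt(0.16) = 23.91 * 0.4
SEM = 9.564

9.564


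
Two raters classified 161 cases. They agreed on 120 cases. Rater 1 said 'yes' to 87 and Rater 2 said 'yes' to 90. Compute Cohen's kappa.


P_o = 120/161 = 0.745342
P_e = (87*90 + 74*71) / 25921 = 0.504764
kappa = (P_o - P_e) / (1 - P_e)
kappa = (0.745342 - 0.504764) / (1 - 0.504764)
kappa = 0.4858

0.4858


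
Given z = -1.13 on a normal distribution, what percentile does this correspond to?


CDF(z) = 0.5 * (1 + erf(z/sqrt(2)))
erf(-0.799) = -0.7415
CDF = 0.1292
Percentile rank = 0.1292 * 100 = 12.92

12.92


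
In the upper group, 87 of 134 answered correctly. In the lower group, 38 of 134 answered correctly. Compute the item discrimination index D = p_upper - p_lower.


p_upper = 87/134 = 0.6493
p_lower = 38/134 = 0.2836
D = 0.6493 - 0.2836 = 0.3657

0.3657


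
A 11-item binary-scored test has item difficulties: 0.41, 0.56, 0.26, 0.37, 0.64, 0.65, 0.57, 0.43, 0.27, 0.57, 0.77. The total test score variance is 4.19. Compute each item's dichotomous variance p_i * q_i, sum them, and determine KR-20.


For each item, compute p_i * q_i:
  Item 1: 0.41 * 0.59 = 0.2419
  Item 2: 0.56 * 0.44 = 0.2464
  Item 3: 0.26 * 0.74 = 0.1924
  Item 4: 0.37 * 0.63 = 0.2331
  Item 5: 0.64 * 0.36 = 0.2304
  Item 6: 0.65 * 0.35 = 0.2275
  Item 7: 0.57 * 0.43 = 0.2451
  Item 8: 0.43 * 0.57 = 0.2451
  Item 9: 0.27 * 0.73 = 0.1971
  Item 10: 0.57 * 0.43 = 0.2451
  Item 11: 0.77 * 0.23 = 0.1771
Sum(p_i * q_i) = 0.2419 + 0.2464 + 0.1924 + 0.2331 + 0.2304 + 0.2275 + 0.2451 + 0.2451 + 0.1971 + 0.2451 + 0.1771 = 2.4812
KR-20 = (k/(k-1)) * (1 - Sum(p_i*q_i) / Var_total)
= (11/10) * (1 - 2.4812/4.19)
= 1.1 * 0.4078
KR-20 = 0.4486

0.4486


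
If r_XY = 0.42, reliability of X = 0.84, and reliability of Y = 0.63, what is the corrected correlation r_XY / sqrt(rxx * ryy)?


r_corrected = rxy / sqrt(rxx * ryy)
= 0.42 / sqrt(0.84 * 0.63)
= 0.42 / sqrt(0.5292)
= 0.42 / 0.727461
r_corrected = 0.5774

0.5774


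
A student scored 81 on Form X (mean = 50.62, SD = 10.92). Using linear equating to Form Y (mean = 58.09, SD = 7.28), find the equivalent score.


slope = SD_Y / SD_X = 7.28 / 10.92 ~ 0.6667
intercept = mean_Y - slope * mean_X = 58.09 - (7.28 / 10.92) * 50.62 ~ 24.3433
Y = slope * X + intercept. To avoid rounding drift from the rounded slope/intercept, evaluate the equivalent form Y = mean_Y + SD_Y * (X - mean_X) / SD_X at full precision:
Y = 58.09 + 7.28 * (81 - 50.62) / 10.92
Y = 58.09 + 7.28 * 30.38 / 10.92
Y = 58.09 + 221.1664 / 10.92
Y = 58.09 + 20.2533
Y = 78.3433

78.3433


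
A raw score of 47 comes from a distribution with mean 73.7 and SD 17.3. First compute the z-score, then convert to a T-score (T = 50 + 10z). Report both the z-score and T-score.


z = (X - mean) / SD = (47 - 73.7) / 17.3
z = -26.7 / 17.3
z = -1.5434
T-score = T = 50 + 10z
Carry z at full precision (z = -26.7 / 17.3) into the conversion:
T-score = 50 + 10 * (-26.7 / 17.3) = 50 + -267 / 17.3
T-score = 50 + -15.4335
T-score = 34.5665

34.5665


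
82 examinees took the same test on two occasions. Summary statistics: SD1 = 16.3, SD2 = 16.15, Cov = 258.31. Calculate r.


r = cov(X,Y) / (SD_X * SD_Y)
r = 258.31 / (16.3 * 16.15)
r = 258.31 / 263.245
r = 0.9813

0.9813


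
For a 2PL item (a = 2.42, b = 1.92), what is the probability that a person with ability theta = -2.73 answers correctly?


a*(theta - b) = 2.42 * (-2.73 - 1.92) = -11.253
exp(--11.253) = 77110.9058
P = 1 / (1 + 77110.9058)
P = 0.0

0.0


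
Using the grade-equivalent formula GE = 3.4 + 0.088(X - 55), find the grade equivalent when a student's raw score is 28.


raw - median = 28 - 55 = -27
slope * diff = 0.088 * -27 = -2.376
GE = 3.4 + -2.376
GE = 1.024

1.024


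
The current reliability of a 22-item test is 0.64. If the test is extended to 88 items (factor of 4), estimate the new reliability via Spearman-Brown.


r_new = (n * rxx) / (1 + (n-1) * rxx)
r_new = (4 * 0.64) / (1 + 3 * 0.64)
r_new = 2.56 / 2.92
r_new = 0.8767

0.8767


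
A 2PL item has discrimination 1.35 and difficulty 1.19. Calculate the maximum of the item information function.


For 2PL, max info at theta = b = 1.19
I_max = a^2 / 4 = 1.35^2 / 4
= 1.8225 / 4
I_max = 0.4556

0.4556


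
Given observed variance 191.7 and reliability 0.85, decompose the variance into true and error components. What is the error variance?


var_true = rxx * var_obs = 0.85 * 191.7 = 162.945
var_error = var_obs - var_true
var_error = 191.7 - 162.945
var_error = 28.755

28.755


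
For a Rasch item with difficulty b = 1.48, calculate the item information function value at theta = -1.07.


P = 1/(1+exp(-(-1.07-1.48))) = 0.0724
I = P*(1-P) = 0.0724 * 0.9276
I = 0.0672

0.0672


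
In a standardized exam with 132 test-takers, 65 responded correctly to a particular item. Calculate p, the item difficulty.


Item difficulty p = number correct / total examinees
p = 65 / 132
p = 0.4924

0.4924


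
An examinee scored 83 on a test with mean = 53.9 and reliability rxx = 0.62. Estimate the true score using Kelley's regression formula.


T_est = rxx * X + (1 - rxx) * mean
T_est = 0.62 * 83 + 0.38 * 53.9
T_est = 51.46 + 20.482
T_est = 71.942

71.942


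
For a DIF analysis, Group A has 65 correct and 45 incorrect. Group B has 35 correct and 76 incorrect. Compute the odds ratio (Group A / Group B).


Odds_A = 65/45 = 1.4444
Odds_B = 35/76 = 0.4605
OR = Odds_A / Odds_B = 1.4444 / 0.4605
Exactly, OR = (65 * 76) / (45 * 35) = 4940 / 1575
OR = 3.1365

3.1365


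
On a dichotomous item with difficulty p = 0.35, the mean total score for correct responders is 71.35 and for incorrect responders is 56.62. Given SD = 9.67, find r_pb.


q = 1 - p = 0.65
rpb = ((M1 - M0) / SD) * sqrt(p * q)
rpb = ((71.35 - 56.62) / 9.67) * sqrt(0.35 * 0.65)
rpb = 0.7266

0.7266


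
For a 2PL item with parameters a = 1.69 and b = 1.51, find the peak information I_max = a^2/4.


For 2PL, max info at theta = b = 1.51
I_max = a^2 / 4 = 1.69^2 / 4
= 2.8561 / 4
I_max = 0.714

0.714


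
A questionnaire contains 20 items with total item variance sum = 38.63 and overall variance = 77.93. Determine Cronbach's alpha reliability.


alpha = (k/(k-1)) * (1 - sum(si^2)/s_total^2)
= (20/19) * (1 - 38.63/77.93)
alpha = 0.5308

0.5308


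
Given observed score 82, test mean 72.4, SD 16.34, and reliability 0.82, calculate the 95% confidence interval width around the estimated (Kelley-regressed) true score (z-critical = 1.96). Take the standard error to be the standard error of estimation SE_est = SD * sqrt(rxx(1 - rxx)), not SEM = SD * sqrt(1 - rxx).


True score estimate = 0.82*82 + 0.18*72.4 = 80.272
SE_est = SD * sqrt(rxx * (1 - rxx)) = 16.34 * sqrt(0.82 * 0.18) = 16.34 * sqrt(0.1476) = 6.277623
CI = T_est +/- z * SE_est, so width = 2 * z * SE_est = 2 * 1.96 * 6.277623
Width = 24.6083

24.6083


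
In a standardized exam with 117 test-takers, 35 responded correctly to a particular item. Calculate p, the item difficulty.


Item difficulty p = number correct / total examinees
p = 35 / 117
p = 0.2991

0.2991


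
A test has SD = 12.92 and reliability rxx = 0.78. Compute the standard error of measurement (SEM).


SEM = SD * sqrt(1 - rxx)
SEM = 12.92 * sqrt(1 - 0.78)
SEM = 12.92 * sqrt(0.22) = 12.92 * 0.469042
SEM = 6.06

6.06


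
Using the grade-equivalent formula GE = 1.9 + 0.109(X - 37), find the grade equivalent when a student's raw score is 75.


raw - median = 75 - 37 = 38
slope * diff = 0.109 * 38 = 4.142
GE = 1.9 + 4.142
GE = 6.042

6.042


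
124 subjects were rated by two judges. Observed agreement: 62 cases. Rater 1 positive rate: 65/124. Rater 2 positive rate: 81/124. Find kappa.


P_o = 62/124 = 0.5
P_e = (65*81 + 59*43) / 15376 = 0.507414
kappa = (P_o - P_e) / (1 - P_e)
kappa = (0.5 - 0.507414) / (1 - 0.507414)
kappa = -0.0151

-0.0151


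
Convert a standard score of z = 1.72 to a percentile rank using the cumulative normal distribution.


CDF(z) = 0.5 * (1 + erf(z/sqrt(2)))
erf(1.2162) = 0.9146
CDF = 0.9573
Percentile rank = 0.9573 * 100 = 95.73

95.73


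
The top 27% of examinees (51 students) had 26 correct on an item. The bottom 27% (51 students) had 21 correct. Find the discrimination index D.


p_upper = 26/51 = 0.5098
p_lower = 21/51 = 0.4118
D = 0.5098 - 0.4118 = 0.098

0.098


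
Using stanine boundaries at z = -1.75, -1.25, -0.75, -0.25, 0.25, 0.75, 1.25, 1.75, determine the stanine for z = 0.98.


Stanine boundaries: [-1.75, -1.25, -0.75, -0.25, 0.25, 0.75, 1.25, 1.75]
z = 0.98
Check each boundary:
  z >= -1.75 -> could be stanine 2
  z >= -1.25 -> could be stanine 3
  z >= -0.75 -> could be stanine 4
  z >= -0.25 -> could be stanine 5
  z >= 0.25 -> could be stanine 6
  z >= 0.75 -> could be stanine 7
  z < 1.25
  z < 1.75
Highest qualifying boundary gives stanine = 7

7


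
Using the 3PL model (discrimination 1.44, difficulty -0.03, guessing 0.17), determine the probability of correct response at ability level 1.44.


logit = 1.44*(1.44 - -0.03) = 2.1168
P* = 1/(1 + exp(-2.1168)) = 0.8925
P = 0.17 + (1 - 0.17) * 0.8925
P = 0.9108

0.9108


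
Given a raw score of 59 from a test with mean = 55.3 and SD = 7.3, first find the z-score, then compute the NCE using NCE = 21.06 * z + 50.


z = (X - mean) / SD = (59 - 55.3) / 7.3
z = 3.7 / 7.3
z = 0.5068
NCE = NCE = 21.06z + 50
Carry z at full precision (z = 3.7 / 7.3) into the conversion:
NCE = 21.06 * (3.7 / 7.3) + 50 = 77.922 / 7.3 + 50
NCE = 10.6742 + 50
NCE = 60.6742

60.6742


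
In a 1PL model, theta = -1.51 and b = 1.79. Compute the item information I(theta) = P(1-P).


P = 1/(1+exp(-(-1.51-1.79))) = 0.0356
I = P*(1-P) = 0.0356 * 0.9644
I = 0.0343

0.0343


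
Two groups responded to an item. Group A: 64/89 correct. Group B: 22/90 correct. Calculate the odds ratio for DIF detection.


Odds_A = 64/25 = 2.56
Odds_B = 22/68 = 0.3235
OR = Odds_A / Odds_B = 2.56 / 0.3235
Exactly, OR = (64 * 68) / (25 * 22) = 4352 / 550
OR = 7.9127

7.9127


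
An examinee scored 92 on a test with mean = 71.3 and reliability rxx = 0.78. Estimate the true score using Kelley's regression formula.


T_est = rxx * X + (1 - rxx) * mean
T_est = 0.78 * 92 + 0.22 * 71.3
T_est = 71.76 + 15.686
T_est = 87.446

87.446


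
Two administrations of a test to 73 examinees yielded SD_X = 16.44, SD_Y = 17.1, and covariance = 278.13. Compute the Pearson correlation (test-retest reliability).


r = cov(X,Y) / (SD_X * SD_Y)
r = 278.13 / (16.44 * 17.1)
r = 278.13 / 281.124
r = 0.9893

0.9893


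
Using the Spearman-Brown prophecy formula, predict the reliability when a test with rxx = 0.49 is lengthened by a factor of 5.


r_new = (n * rxx) / (1 + (n-1) * rxx)
r_new = (5 * 0.49) / (1 + 4 * 0.49)
r_new = 2.45 / 2.96
r_new = 0.8277

0.8277


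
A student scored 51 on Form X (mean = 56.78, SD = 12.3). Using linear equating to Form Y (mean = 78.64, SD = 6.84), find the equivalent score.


slope = SD_Y / SD_X = 6.84 / 12.3 ~ 0.5561
intercept = mean_Y - slope * mean_X = 78.64 - (6.84 / 12.3) * 56.78 ~ 47.0648
Y = slope * X + intercept. To avoid rounding drift from the rounded slope/intercept, evaluate the equivalent form Y = mean_Y + SD_Y * (X - mean_X) / SD_X at full precision:
Y = 78.64 + 6.84 * (51 - 56.78) / 12.3
Y = 78.64 - 6.84 * 5.78 / 12.3
Y = 78.64 - 39.5352 / 12.3
Y = 78.64 - 3.2142
Y = 75.4258

75.4258


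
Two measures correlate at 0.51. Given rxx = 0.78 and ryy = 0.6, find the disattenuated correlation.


r_corrected = rxy / sqrt(rxx * ryy)
= 0.51 / sqrt(0.78 * 0.6)
= 0.51 / sqrt(0.468)
= 0.51 / 0.684105
r_corrected = 0.7455

0.7455


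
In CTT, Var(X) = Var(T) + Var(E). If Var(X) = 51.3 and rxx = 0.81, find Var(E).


var_true = rxx * var_obs = 0.81 * 51.3 = 41.553
var_error = var_obs - var_true
var_error = 51.3 - 41.553
var_error = 9.747

9.747


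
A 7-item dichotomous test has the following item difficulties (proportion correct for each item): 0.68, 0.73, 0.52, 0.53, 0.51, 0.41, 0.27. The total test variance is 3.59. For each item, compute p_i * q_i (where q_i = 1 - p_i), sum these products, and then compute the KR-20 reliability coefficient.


For each item, compute p_i * q_i:
  Item 1: 0.68 * 0.32 = 0.2176
  Item 2: 0.73 * 0.27 = 0.1971
  Item 3: 0.52 * 0.48 = 0.2496
  Item 4: 0.53 * 0.47 = 0.2491
  Item 5: 0.51 * 0.49 = 0.2499
  Item 6: 0.41 * 0.59 = 0.2419
  Item 7: 0.27 * 0.73 = 0.1971
Sum(p_i * q_i) = 0.2176 + 0.1971 + 0.2496 + 0.2491 + 0.2499 + 0.2419 + 0.1971 = 1.6023
KR-20 = (k/(k-1)) * (1 - Sum(p_i*q_i) / Var_total)
= (7/6) * (1 - 1.6023/3.59)
= 1.1667 * 0.5537
KR-20 = 0.646

0.646


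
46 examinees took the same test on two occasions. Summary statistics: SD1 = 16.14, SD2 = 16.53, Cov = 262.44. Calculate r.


r = cov(X,Y) / (SD_X * SD_Y)
r = 262.44 / (16.14 * 16.53)
r = 262.44 / 266.7942
r = 0.9837

0.9837


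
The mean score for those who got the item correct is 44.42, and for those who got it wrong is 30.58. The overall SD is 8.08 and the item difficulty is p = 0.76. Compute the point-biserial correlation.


q = 1 - p = 0.24
rpb = ((M1 - M0) / SD) * sqrt(p * q)
rpb = ((44.42 - 30.58) / 8.08) * sqrt(0.76 * 0.24)
rpb = 0.7315

0.7315


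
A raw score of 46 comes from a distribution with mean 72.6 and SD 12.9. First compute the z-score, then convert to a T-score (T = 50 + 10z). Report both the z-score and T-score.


z = (X - mean) / SD = (46 - 72.6) / 12.9
z = -26.6 / 12.9
z = -2.062
T-score = T = 50 + 10z
Carry z at full precision (z = -26.6 / 12.9) into the conversion:
T-score = 50 + 10 * (-26.6 / 12.9) = 50 + -266 / 12.9
T-score = 50 + -20.6202
T-score = 29.3798

29.3798


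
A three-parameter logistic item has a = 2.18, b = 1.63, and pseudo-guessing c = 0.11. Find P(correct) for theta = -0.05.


logit = 2.18*(-0.05 - 1.63) = -3.6624
P* = 1/(1 + exp(--3.6624)) = 0.025
P = 0.11 + (1 - 0.11) * 0.025
P = 0.1323

0.1323


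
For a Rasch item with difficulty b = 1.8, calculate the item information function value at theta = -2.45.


P = 1/(1+exp(-(-2.45-1.8))) = 0.0141
I = P*(1-P) = 0.0141 * 0.9859
I = 0.0139

0.0139


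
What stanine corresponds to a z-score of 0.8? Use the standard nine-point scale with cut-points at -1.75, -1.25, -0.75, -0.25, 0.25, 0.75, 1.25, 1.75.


Stanine boundaries: [-1.75, -1.25, -0.75, -0.25, 0.25, 0.75, 1.25, 1.75]
z = 0.8
Check each boundary:
  z >= -1.75 -> could be stanine 2
  z >= -1.25 -> could be stanine 3
  z >= -0.75 -> could be stanine 4
  z >= -0.25 -> could be stanine 5
  z >= 0.25 -> could be stanine 6
  z >= 0.75 -> could be stanine 7
  z < 1.25
  z < 1.75
Highest qualifying boundary gives stanine = 7

7


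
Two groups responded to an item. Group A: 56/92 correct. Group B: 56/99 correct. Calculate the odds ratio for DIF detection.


Odds_A = 56/36 = 1.5556
Odds_B = 56/43 = 1.3023
OR = Odds_A / Odds_B = 1.5556 / 1.3023
Exactly, OR = (56 * 43) / (36 * 56) = 2408 / 2016
OR = 1.1944

1.1944


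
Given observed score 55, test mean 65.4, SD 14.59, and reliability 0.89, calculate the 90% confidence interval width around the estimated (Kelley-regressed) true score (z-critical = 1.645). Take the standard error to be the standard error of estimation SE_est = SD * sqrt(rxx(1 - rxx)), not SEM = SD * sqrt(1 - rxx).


True score estimate = 0.89*55 + 0.11*65.4 = 56.144
SE_est = SD * sqrt(rxx * (1 - rxx)) = 14.59 * sqrt(0.89 * 0.11) = 14.59 * sqrt(0.0979) = 4.565062
CI = T_est +/- z * SE_est, so width = 2 * z * SE_est = 2 * 1.645 * 4.565062
Width = 15.0191

15.0191


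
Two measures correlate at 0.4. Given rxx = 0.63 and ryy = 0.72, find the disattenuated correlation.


r_corrected = rxy / sqrt(rxx * ryy)
= 0.4 / sqrt(0.63 * 0.72)
= 0.4 / sqrt(0.4536)
= 0.4 / 0.673498
r_corrected = 0.5939

0.5939


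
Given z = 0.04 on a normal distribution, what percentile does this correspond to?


CDF(z) = 0.5 * (1 + erf(z/sqrt(2)))
erf(0.0283) = 0.0319
CDF = 0.516
Percentile rank = 0.516 * 100 = 51.6

51.6


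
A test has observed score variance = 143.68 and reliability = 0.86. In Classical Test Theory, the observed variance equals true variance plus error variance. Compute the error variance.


var_true = rxx * var_obs = 0.86 * 143.68 = 123.5648
var_error = var_obs - var_true
var_error = 143.68 - 123.5648
var_error = 20.1152

20.1152


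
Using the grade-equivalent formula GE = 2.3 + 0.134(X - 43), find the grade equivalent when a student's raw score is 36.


raw - median = 36 - 43 = -7
slope * diff = 0.134 * -7 = -0.938
GE = 2.3 + -0.938
GE = 1.362

1.362


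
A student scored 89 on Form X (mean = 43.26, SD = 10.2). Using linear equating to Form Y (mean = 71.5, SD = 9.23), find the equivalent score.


slope = SD_Y / SD_X = 9.23 / 10.2 ~ 0.9049
intercept = mean_Y - slope * mean_X = 71.5 - (9.23 / 10.2) * 43.26 ~ 32.3539
Y = slope * X + intercept. To avoid rounding drift from the rounded slope/intercept, evaluate the equivalent form Y = mean_Y + SD_Y * (X - mean_X) / SD_X at full precision:
Y = 71.5 + 9.23 * (89 - 43.26) / 10.2
Y = 71.5 + 9.23 * 45.74 / 10.2
Y = 71.5 + 422.1802 / 10.2
Y = 71.5 + 41.3902
Y = 112.8902

112.8902


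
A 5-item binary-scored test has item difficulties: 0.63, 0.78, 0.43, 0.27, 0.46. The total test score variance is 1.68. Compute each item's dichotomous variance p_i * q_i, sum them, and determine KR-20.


For each item, compute p_i * q_i:
  Item 1: 0.63 * 0.37 = 0.2331
  Item 2: 0.78 * 0.22 = 0.1716
  Item 3: 0.43 * 0.57 = 0.2451
  Item 4: 0.27 * 0.73 = 0.1971
  Item 5: 0.46 * 0.54 = 0.2484
Sum(p_i * q_i) = 0.2331 + 0.1716 + 0.2451 + 0.1971 + 0.2484 = 1.0953
KR-20 = (k/(k-1)) * (1 - Sum(p_i*q_i) / Var_total)
= (5/4) * (1 - 1.0953/1.68)
= 1.25 * 0.348
KR-20 = 0.435

0.435


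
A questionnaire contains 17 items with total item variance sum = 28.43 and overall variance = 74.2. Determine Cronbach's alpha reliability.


alpha = (k/(k-1)) * (1 - sum(si^2)/s_total^2)
= (17/16) * (1 - 28.43/74.2)
alpha = 0.6554

0.6554


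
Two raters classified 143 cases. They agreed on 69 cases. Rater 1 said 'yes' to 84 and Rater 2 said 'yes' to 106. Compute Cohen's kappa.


P_o = 69/143 = 0.482517
P_e = (84*106 + 59*37) / 20449 = 0.542178
kappa = (P_o - P_e) / (1 - P_e)
kappa = (0.482517 - 0.542178) / (1 - 0.542178)
kappa = -0.1303

-0.1303


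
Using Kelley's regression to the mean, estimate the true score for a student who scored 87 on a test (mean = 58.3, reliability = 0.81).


T_est = rxx * X + (1 - rxx) * mean
T_est = 0.81 * 87 + 0.19 * 58.3
T_est = 70.47 + 11.077
T_est = 81.547

81.547


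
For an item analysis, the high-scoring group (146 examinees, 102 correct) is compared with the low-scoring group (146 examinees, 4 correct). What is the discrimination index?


p_upper = 102/146 = 0.6986
p_lower = 4/146 = 0.0274
D = 0.6986 - 0.0274 = 0.6712

0.6712


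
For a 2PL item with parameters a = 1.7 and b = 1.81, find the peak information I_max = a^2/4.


For 2PL, max info at theta = b = 1.81
I_max = a^2 / 4 = 1.7^2 / 4
= 2.89 / 4
I_max = 0.7225

0.7225


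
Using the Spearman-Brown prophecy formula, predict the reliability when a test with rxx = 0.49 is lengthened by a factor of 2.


r_new = (n * rxx) / (1 + (n-1) * rxx)
r_new = (2 * 0.49) / (1 + 1 * 0.49)
r_new = 0.98 / 1.49
r_new = 0.6577

0.6577


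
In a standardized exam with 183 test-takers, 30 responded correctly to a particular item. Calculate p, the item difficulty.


Item difficulty p = number correct / total examinees
p = 30 / 183
p = 0.1639

0.1639


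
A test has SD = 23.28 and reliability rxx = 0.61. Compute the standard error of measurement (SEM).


SEM = SD * sqrt(1 - rxx)
SEM = 23.28 * sqrt(1 - 0.61)
SEM = 23.28 * sqrt(0.39) = 23.28 * 0.6245
SEM = 14.5384

14.5384


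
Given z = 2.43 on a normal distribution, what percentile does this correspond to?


CDF(z) = 0.5 * (1 + erf(z/sqrt(2)))
erf(1.7183) = 0.9849
CDF = 0.9925
Percentile rank = 0.9925 * 100 = 99.25

99.25


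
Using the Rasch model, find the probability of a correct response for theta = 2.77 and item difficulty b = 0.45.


theta - b = 2.77 - 0.45 = 2.32
exp(-(theta - b)) = exp(-2.32) = 0.0983
P = 1 / (1 + 0.0983)
P = 0.9105

0.9105


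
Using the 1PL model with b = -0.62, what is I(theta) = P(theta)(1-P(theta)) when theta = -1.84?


P = 1/(1+exp(-(-1.84--0.62))) = 0.2279
I = P*(1-P) = 0.2279 * 0.7721
I = 0.176

0.176


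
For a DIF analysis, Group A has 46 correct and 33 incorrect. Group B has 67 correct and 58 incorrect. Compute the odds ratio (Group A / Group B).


Odds_A = 46/33 = 1.3939
Odds_B = 67/58 = 1.1552
OR = Odds_A / Odds_B = 1.3939 / 1.1552
Exactly, OR = (46 * 58) / (33 * 67) = 2668 / 2211
OR = 1.2067

1.2067


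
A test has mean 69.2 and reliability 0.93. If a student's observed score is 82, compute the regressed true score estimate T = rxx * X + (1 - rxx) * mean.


T_est = rxx * X + (1 - rxx) * mean
T_est = 0.93 * 82 + 0.07 * 69.2
T_est = 76.26 + 4.844
T_est = 81.104

81.104


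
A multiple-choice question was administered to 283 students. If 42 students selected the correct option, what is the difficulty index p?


Item difficulty p = number correct / total examinees
p = 42 / 283
p = 0.1484

0.1484


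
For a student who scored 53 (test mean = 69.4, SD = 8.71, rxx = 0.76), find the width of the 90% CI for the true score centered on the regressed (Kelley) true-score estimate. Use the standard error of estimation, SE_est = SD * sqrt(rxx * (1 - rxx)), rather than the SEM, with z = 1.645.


True score estimate = 0.76*53 + 0.24*69.4 = 56.936
SE_est = SD * sqrt(rxx * (1 - rxx)) = 8.71 * sqrt(0.76 * 0.24) = 8.71 * sqrt(0.1824) = 3.719894
CI = T_est +/- z * SE_est, so width = 2 * z * SE_est = 2 * 1.645 * 3.719894
Width = 12.2385

12.2385


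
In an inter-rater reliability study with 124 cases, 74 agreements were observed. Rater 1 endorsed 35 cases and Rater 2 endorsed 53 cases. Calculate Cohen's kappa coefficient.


P_o = 74/124 = 0.596774
P_e = (35*53 + 89*71) / 15376 = 0.531608
kappa = (P_o - P_e) / (1 - P_e)
kappa = (0.596774 - 0.531608) / (1 - 0.531608)
kappa = 0.1391

0.1391


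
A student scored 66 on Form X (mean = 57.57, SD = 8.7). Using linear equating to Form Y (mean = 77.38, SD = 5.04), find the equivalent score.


slope = SD_Y / SD_X = 5.04 / 8.7 ~ 0.5793
intercept = mean_Y - slope * mean_X = 77.38 - (5.04 / 8.7) * 57.57 ~ 44.0291
Y = slope * X + intercept. To avoid rounding drift from the rounded slope/intercept, evaluate the equivalent form Y = mean_Y + SD_Y * (X - mean_X) / SD_X at full precision:
Y = 77.38 + 5.04 * (66 - 57.57) / 8.7
Y = 77.38 + 5.04 * 8.43 / 8.7
Y = 77.38 + 42.4872 / 8.7
Y = 77.38 + 4.8836
Y = 82.2636

82.2636


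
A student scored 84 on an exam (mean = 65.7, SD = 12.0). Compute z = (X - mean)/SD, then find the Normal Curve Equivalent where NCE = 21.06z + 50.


z = (X - mean) / SD = (84 - 65.7) / 12.0
z = 18.3 / 12.0
z = 1.525
NCE = NCE = 21.06z + 50
Carry z at full precision (z = 18.3 / 12.0) into the conversion:
NCE = 21.06 * (18.3 / 12.0) + 50 = 385.398 / 12.0 + 50
NCE = 32.1165 + 50
NCE = 82.1165

82.1165


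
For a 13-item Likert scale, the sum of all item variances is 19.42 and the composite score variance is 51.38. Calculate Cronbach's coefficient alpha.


alpha = (k/(k-1)) * (1 - sum(si^2)/s_total^2)
= (13/12) * (1 - 19.42/51.38)
alpha = 0.6739

0.6739


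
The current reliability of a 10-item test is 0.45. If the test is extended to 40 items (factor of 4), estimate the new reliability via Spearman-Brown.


r_new = (n * rxx) / (1 + (n-1) * rxx)
r_new = (4 * 0.45) / (1 + 3 * 0.45)
r_new = 1.8 / 2.35
r_new = 0.766

0.766


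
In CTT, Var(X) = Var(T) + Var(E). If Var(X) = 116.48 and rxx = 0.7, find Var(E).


var_true = rxx * var_obs = 0.7 * 116.48 = 81.536
var_error = var_obs - var_true
var_error = 116.48 - 81.536
var_error = 34.944

34.944


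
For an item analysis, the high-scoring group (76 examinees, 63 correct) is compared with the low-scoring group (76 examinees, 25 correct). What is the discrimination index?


p_upper = 63/76 = 0.8289
p_lower = 25/76 = 0.3289
D = 0.8289 - 0.3289 = 0.5

0.5


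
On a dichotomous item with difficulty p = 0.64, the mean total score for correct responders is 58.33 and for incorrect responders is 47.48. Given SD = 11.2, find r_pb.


q = 1 - p = 0.36
rpb = ((M1 - M0) / SD) * sqrt(p * q)
rpb = ((58.33 - 47.48) / 11.2) * sqrt(0.64 * 0.36)
rpb = 0.465

0.465


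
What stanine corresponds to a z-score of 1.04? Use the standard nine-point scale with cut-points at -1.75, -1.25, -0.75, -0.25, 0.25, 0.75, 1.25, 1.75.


Stanine boundaries: [-1.75, -1.25, -0.75, -0.25, 0.25, 0.75, 1.25, 1.75]
z = 1.04
Check each boundary:
  z >= -1.75 -> could be stanine 2
  z >= -1.25 -> could be stanine 3
  z >= -0.75 -> could be stanine 4
  z >= -0.25 -> could be stanine 5
  z >= 0.25 -> could be stanine 6
  z >= 0.75 -> could be stanine 7
  z < 1.25
  z < 1.75
Highest qualifying boundary gives stanine = 7

7


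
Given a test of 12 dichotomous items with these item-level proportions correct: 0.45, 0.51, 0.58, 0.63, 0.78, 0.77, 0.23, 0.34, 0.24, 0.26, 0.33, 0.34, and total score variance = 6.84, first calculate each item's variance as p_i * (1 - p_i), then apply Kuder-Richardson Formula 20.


For each item, compute p_i * q_i:
  Item 1: 0.45 * 0.55 = 0.2475
  Item 2: 0.51 * 0.49 = 0.2499
  Item 3: 0.58 * 0.42 = 0.2436
  Item 4: 0.63 * 0.37 = 0.2331
  Item 5: 0.78 * 0.22 = 0.1716
  Item 6: 0.77 * 0.23 = 0.1771
  Item 7: 0.23 * 0.77 = 0.1771
  Item 8: 0.34 * 0.66 = 0.2244
  Item 9: 0.24 * 0.76 = 0.1824
  Item 10: 0.26 * 0.74 = 0.1924
  Item 11: 0.33 * 0.67 = 0.2211
  Item 12: 0.34 * 0.66 = 0.2244
Sum(p_i * q_i) = 0.2475 + 0.2499 + 0.2436 + 0.2331 + 0.1716 + 0.1771 + 0.1771 + 0.2244 + 0.1824 + 0.1924 + 0.2211 + 0.2244 = 2.5446
KR-20 = (k/(k-1)) * (1 - Sum(p_i*q_i) / Var_total)
= (12/11) * (1 - 2.5446/6.84)
= 1.0909 * 0.628
KR-20 = 0.6851

0.6851


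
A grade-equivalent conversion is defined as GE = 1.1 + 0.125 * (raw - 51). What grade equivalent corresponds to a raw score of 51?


raw - median = 51 - 51 = 0
slope * diff = 0.125 * 0 = 0.0
GE = 1.1 + 0.0
GE = 1.1

1.1


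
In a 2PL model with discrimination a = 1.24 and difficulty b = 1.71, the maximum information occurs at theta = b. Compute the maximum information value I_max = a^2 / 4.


For 2PL, max info at theta = b = 1.71
I_max = a^2 / 4 = 1.24^2 / 4
= 1.5376 / 4
I_max = 0.3844

0.3844


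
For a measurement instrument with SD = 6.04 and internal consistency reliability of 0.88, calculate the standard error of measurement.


SEM = SD * sqrt(1 - rxx)
SEM = 6.04 * sqrt(1 - 0.88)
SEM = 6.04 * sqrt(0.12) = 6.04 * 0.34641
SEM = 2.0923

2.0923


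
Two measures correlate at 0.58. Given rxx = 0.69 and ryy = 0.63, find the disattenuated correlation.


r_corrected = rxy / sqrt(rxx * ryy)
= 0.58 / sqrt(0.69 * 0.63)
= 0.58 / sqrt(0.4347)
= 0.58 / 0.659318
r_corrected = 0.8797

0.8797


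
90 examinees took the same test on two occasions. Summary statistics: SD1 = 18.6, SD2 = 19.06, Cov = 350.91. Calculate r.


r = cov(X,Y) / (SD_X * SD_Y)
r = 350.91 / (18.6 * 19.06)
r = 350.91 / 354.516
r = 0.9898

0.9898


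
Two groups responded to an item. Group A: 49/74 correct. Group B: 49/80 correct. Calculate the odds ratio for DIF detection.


Odds_A = 49/25 = 1.96
Odds_B = 49/31 = 1.5806
OR = Odds_A / Odds_B = 1.96 / 1.5806
Exactly, OR = (49 * 31) / (25 * 49) = 1519 / 1225
OR = 1.24

1.24


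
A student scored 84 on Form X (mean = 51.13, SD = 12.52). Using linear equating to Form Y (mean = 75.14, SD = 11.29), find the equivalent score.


slope = SD_Y / SD_X = 11.29 / 12.52 ~ 0.9018
intercept = mean_Y - slope * mean_X = 75.14 - (11.29 / 12.52) * 51.13 ~ 29.0332
Y = slope * X + intercept. To avoid rounding drift from the rounded slope/intercept, evaluate the equivalent form Y = mean_Y + SD_Y * (X - mean_X) / SD_X at full precision:
Y = 75.14 + 11.29 * (84 - 51.13) / 12.52
Y = 75.14 + 11.29 * 32.87 / 12.52
Y = 75.14 + 371.1023 / 12.52
Y = 75.14 + 29.6408
Y = 104.7808

104.7808


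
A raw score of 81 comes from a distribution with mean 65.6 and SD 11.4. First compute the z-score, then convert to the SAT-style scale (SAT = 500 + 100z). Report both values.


z = (X - mean) / SD = (81 - 65.6) / 11.4
z = 15.4 / 11.4
z = 1.3509
SAT-scale = SAT = 500 + 100z
Carry z at full precision (z = 15.4 / 11.4) into the conversion:
SAT-scale = 500 + 100 * (15.4 / 11.4) = 500 + 1540 / 11.4
SAT-scale = 500 + 135.0877
SAT-scale = 635.0877

635.0877


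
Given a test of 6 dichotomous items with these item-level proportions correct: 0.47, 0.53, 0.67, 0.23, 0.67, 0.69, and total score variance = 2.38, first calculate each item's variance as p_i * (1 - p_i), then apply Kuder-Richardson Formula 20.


For each item, compute p_i * q_i:
  Item 1: 0.47 * 0.53 = 0.2491
  Item 2: 0.53 * 0.47 = 0.2491
  Item 3: 0.67 * 0.33 = 0.2211
  Item 4: 0.23 * 0.77 = 0.1771
  Item 5: 0.67 * 0.33 = 0.2211
  Item 6: 0.69 * 0.31 = 0.2139
Sum(p_i * q_i) = 0.2491 + 0.2491 + 0.2211 + 0.1771 + 0.2211 + 0.2139 = 1.3314
KR-20 = (k/(k-1)) * (1 - Sum(p_i*q_i) / Var_total)
= (6/5) * (1 - 1.3314/2.38)
= 1.2 * 0.4406
KR-20 = 0.5287

0.5287


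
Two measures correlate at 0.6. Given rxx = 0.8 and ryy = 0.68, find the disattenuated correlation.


r_corrected = rxy / sqrt(rxx * ryy)
= 0.6 / sqrt(0.8 * 0.68)
= 0.6 / sqrt(0.544)
= 0.6 / 0.737564
r_corrected = 0.8135

0.8135


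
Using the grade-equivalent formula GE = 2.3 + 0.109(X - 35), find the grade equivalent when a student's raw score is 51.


raw - median = 51 - 35 = 16
slope * diff = 0.109 * 16 = 1.744
GE = 2.3 + 1.744
GE = 4.044

4.044


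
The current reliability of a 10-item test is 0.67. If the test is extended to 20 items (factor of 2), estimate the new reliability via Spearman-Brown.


r_new = (n * rxx) / (1 + (n-1) * rxx)
r_new = (2 * 0.67) / (1 + 1 * 0.67)
r_new = 1.34 / 1.67
r_new = 0.8024

0.8024


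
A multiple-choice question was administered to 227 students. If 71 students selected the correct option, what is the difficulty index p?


Item difficulty p = number correct / total examinees
p = 71 / 227
p = 0.3128

0.3128


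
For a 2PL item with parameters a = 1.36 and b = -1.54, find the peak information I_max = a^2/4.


For 2PL, max info at theta = b = -1.54
I_max = a^2 / 4 = 1.36^2 / 4
= 1.8496 / 4
I_max = 0.4624

0.4624


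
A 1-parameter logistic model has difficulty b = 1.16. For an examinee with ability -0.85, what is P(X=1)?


theta - b = -0.85 - 1.16 = -2.01
exp(-(theta - b)) = exp(2.01) = 7.4633
P = 1 / (1 + 7.4633)
P = 0.1182

0.1182


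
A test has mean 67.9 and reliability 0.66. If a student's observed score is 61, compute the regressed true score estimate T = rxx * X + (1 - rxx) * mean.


T_est = rxx * X + (1 - rxx) * mean
T_est = 0.66 * 61 + 0.34 * 67.9
T_est = 40.26 + 23.086
T_est = 63.346

63.346


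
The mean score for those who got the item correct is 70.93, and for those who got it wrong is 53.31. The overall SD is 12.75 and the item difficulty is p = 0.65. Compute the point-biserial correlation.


q = 1 - p = 0.35
rpb = ((M1 - M0) / SD) * sqrt(p * q)
rpb = ((70.93 - 53.31) / 12.75) * sqrt(0.65 * 0.35)
rpb = 0.6592

0.6592


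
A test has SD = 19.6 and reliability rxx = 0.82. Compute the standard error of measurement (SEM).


SEM = SD * sqrt(1 - rxx)
SEM = 19.6 * sqrt(1 - 0.82)
SEM = 19.6 * sqrt(0.18) = 19.6 * 0.424264
SEM = 8.3156

8.3156


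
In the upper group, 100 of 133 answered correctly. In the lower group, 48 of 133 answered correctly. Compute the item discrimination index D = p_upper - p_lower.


p_upper = 100/133 = 0.7519
p_lower = 48/133 = 0.3609
D = 0.7519 - 0.3609 = 0.391

0.391


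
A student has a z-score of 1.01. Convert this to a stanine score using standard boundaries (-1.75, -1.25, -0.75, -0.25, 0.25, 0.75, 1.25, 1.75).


Stanine boundaries: [-1.75, -1.25, -0.75, -0.25, 0.25, 0.75, 1.25, 1.75]
z = 1.01
Check each boundary:
  z >= -1.75 -> could be stanine 2
  z >= -1.25 -> could be stanine 3
  z >= -0.75 -> could be stanine 4
  z >= -0.25 -> could be stanine 5
  z >= 0.25 -> could be stanine 6
  z >= 0.75 -> could be stanine 7
  z < 1.25
  z < 1.75
Highest qualifying boundary gives stanine = 7

7


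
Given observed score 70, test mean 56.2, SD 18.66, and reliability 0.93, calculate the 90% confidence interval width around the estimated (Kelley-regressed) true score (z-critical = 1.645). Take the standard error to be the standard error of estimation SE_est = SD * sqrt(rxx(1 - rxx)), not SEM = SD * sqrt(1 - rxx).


True score estimate = 0.93*70 + 0.07*56.2 = 69.034
SE_est = SD * sqrt(rxx * (1 - rxx)) = 18.66 * sqrt(0.93 * 0.07) = 18.66 * sqrt(0.0651) = 4.761043
CI = T_est +/- z * SE_est, so width = 2 * z * SE_est = 2 * 1.645 * 4.761043
Width = 15.6638

15.6638


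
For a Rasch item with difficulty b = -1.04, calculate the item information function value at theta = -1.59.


P = 1/(1+exp(-(-1.59--1.04))) = 0.3659
I = P*(1-P) = 0.3659 * 0.6341
I = 0.232

0.232


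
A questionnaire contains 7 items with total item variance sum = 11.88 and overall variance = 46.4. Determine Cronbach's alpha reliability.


alpha = (k/(k-1)) * (1 - sum(si^2)/s_total^2)
= (7/6) * (1 - 11.88/46.4)
alpha = 0.868

0.868


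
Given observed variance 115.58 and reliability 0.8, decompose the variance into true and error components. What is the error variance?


var_true = rxx * var_obs = 0.8 * 115.58 = 92.464
var_error = var_obs - var_true
var_error = 115.58 - 92.464
var_error = 23.116

23.116


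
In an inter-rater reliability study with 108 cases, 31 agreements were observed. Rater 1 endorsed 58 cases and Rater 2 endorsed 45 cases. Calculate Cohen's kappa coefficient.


P_o = 31/108 = 0.287037
P_e = (58*45 + 50*63) / 11664 = 0.493827
kappa = (P_o - P_e) / (1 - P_e)
kappa = (0.287037 - 0.493827) / (1 - 0.493827)
kappa = -0.4085

-0.4085


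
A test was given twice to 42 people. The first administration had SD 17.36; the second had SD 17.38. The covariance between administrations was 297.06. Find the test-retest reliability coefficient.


r = cov(X,Y) / (SD_X * SD_Y)
r = 297.06 / (17.36 * 17.38)
r = 297.06 / 301.7168
r = 0.9846

0.9846


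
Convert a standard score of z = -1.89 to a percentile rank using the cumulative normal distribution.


CDF(z) = 0.5 * (1 + erf(z/sqrt(2)))
erf(-1.3364) = -0.9412
CDF = 0.0294
Percentile rank = 0.0294 * 100 = 2.94

2.94


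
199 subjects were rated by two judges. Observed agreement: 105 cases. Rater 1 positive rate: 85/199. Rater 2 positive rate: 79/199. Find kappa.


P_o = 105/199 = 0.527638
P_e = (85*79 + 114*120) / 39601 = 0.515012
kappa = (P_o - P_e) / (1 - P_e)
kappa = (0.527638 - 0.515012) / (1 - 0.515012)
kappa = 0.026

0.026


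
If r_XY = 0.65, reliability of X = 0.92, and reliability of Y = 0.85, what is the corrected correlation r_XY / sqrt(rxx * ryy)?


r_corrected = rxy / sqrt(rxx * ryy)
= 0.65 / sqrt(0.92 * 0.85)
= 0.65 / sqrt(0.782)
= 0.65 / 0.884308
r_corrected = 0.735

0.735
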